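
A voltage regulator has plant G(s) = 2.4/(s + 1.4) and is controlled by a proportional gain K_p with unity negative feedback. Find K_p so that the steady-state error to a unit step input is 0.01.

Steady-state error for a unit step on this type-0 loop is 1/(1 + K_p·G(0)).
G(0) = 1.714. Require 1/(1 + K_p·1.714) = 0.01, so 1 + 1.714·K_p = 100.
K_p = (100 − 1)/1.714 = 57.7.

K_p = 57.7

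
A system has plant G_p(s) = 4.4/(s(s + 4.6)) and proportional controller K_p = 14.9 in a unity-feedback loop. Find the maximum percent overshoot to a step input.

39.4%

The closed-loop denominator s² + 4.6s + 65.56 gives ω_n = √65.56 = 8.097 and ζ = 4.6/(2ω_n) = 0.2841.
%OS = 100·exp(−πζ/√(1−ζ²)) = 100·exp(−π·0.2841/√0.9193) = 39.4%.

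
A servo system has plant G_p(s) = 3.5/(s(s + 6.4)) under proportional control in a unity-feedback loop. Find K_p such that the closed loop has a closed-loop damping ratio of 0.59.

Closed-loop characteristic equation: s² + 6.4s + K_p·3.5 = 0.
So ω_n = √(3.5K_p) and 2ζω_n = 6.4, giving ζ = 6.4/(2√(3.5K_p)).
Setting ζ = 0.59: √(3.5K_p) = 6.4/(2·0.59) = 5.424, so K_p = 29.42/3.5 = 8.4.

K_p = 8.4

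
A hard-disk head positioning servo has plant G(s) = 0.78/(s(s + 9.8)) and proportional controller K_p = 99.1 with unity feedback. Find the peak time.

The closed-loop denominator s² + 9.8s + 77.3 gives ω_n = √77.3 = 8.792 and ζ = 9.8/(2ω_n) = 0.5573.
Damped frequency ω_d = ω_n√(1−ζ²) = 7.3 rad/s, so peak time T_p = π/ω_d = 0.43 s.

T_p = 0.43 s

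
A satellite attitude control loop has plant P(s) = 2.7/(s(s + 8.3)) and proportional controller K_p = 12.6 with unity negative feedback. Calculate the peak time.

T_p = 0.767 s

From 1 + K_pP(s) = 0: s² + 8.3s + 34.02 = 0 ⇒ ω_n = 5.833, ζ = 0.7115.
Damped frequency ω_d = ω_n√(1−ζ²) = 4.098 rad/s, so peak time T_p = π/ω_d = 0.767 s.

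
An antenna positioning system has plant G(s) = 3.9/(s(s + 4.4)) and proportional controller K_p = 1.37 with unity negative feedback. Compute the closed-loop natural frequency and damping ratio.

The closed-loop denominator is s(s+4.4) + 1.37·3.9 = s² + 4.4s + 5.343.
Matching s² + 2ζω_n s + ω_n²: ω_n = √5.343 = 2.311 rad/s and 2ζω_n = 4.4, so ζ = 4.4/(2·2.311) = 0.952.

ω_n = 2.31 rad/s, ζ = 0.952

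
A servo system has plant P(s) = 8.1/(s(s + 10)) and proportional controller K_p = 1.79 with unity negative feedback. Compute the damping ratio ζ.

The closed-loop denominator is s(s+10) + 1.79·8.1 = s² + 10s + 14.5.
Matching s² + 2ζω_n s + ω_n²: ω_n = √14.5 = 3.808 rad/s and 2ζω_n = 10, so ζ = 10/(2·3.808) = 1.31.

ζ = 1.31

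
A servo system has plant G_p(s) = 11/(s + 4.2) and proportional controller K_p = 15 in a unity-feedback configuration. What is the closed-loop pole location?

Closed-loop transfer function: T(s) = K_p·G_p(s)/(1 + K_p·G_p(s)) = 165/(s + 4.2 + 165) = 165/(s + 169.2).
The closed-loop pole is at s = −169.2.

s = -169.2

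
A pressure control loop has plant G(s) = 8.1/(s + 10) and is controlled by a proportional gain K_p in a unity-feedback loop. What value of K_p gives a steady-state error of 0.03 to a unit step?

K_p = 39.9

The loop is type 0, so e_ss(step) = 1/(1 + K_pos) with K_pos = K_p·G(0).
G(0) = 0.81. Require 1/(1 + K_p·0.81) = 0.03, so 1 + 0.81·K_p = 33.33.
K_p = (33.33 − 1)/0.81 = 39.9.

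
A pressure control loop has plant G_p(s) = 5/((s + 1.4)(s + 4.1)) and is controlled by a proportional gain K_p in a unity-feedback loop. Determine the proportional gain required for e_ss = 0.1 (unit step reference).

K_p = 10.3

For a type-0 loop with proportional control, e_ss = 1/(1 + K_p·G_p(0)).
G_p(0) = 0.8711. Require 1/(1 + K_p·0.8711) = 0.1, so 1 + 0.8711·K_p = 10.
K_p = (10 − 1)/0.8711 = 10.3.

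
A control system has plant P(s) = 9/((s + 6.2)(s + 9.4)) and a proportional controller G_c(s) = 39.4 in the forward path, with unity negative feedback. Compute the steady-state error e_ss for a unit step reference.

The loop is type 0. Static position error constant K_pos = G_c(0)·P(0) = 39.4·0.1544 = 6.084.
Steady-state error to a unit step: e_ss = 1/(1+K_pos) = 1/7.084 = 0.141.

0.141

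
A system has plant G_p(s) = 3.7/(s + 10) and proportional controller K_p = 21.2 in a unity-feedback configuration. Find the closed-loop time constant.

Closed-loop transfer function: T(s) = K_p·G_p(s)/(1 + K_p·G_p(s)) = 78.44/(s + 10 + 78.44) = 78.44/(s + 88.44).
Time constant τ = 1/88.44 = 0.0113 s.

τ = 0.0113 s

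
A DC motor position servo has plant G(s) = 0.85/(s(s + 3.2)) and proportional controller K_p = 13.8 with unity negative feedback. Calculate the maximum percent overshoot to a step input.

From 1 + K_pG(s) = 0: s² + 3.2s + 11.73 = 0 ⇒ ω_n = 3.425, ζ = 0.4672.
%OS = 100·exp(−πζ/√(1−ζ²)) = 100·exp(−π·0.4672/√0.7818) = 19%.

19%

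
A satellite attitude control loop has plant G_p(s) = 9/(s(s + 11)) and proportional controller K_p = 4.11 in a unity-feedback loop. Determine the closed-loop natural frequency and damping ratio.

ω_n = 6.08 rad/s, ζ = 0.904

1 + K_p·G_p(s) = 0 gives s² + 11s + 36.99 = 0.
So ω_n² = 36.99 ⇒ ω_n = 6.082 rad/s, and ζ = 11/(2ω_n) = 0.904.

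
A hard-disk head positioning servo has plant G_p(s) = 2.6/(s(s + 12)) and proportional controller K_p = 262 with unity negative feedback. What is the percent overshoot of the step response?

The closed-loop denominator s² + 12s + 681.2 gives ω_n = √681.2 = 26.1 and ζ = 12/(2ω_n) = 0.2299.
%OS = 100·exp(−πζ/√(1−ζ²)) = 100·exp(−π·0.2299/√0.9472) = 47.6%.

47.6%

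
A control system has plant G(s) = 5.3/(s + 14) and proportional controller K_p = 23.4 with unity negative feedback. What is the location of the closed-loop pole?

s = -138

Closed-loop transfer function: T(s) = K_p·G(s)/(1 + K_p·G(s)) = 124/(s + 14 + 124) = 124/(s + 138).
The closed-loop pole is at s = −138.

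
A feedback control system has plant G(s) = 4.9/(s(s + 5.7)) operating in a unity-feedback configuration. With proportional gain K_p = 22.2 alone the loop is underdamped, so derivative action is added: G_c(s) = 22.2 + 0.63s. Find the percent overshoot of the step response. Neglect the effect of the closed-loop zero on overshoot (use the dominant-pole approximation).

23.2%

Forward path: (22.2 + 0.63s)·4.9/(s(s+5.7)). The closed-loop characteristic equation is s² + (5.7 + 4.9·0.63)s + 4.9·22.2 = 0.
That is s² + 8.787s + 108.8 = 0, so ω_n = 10.43 rad/s and ζ = 8.787/(2·10.43) = 0.4212.
%OS = 100·exp(−πζ/√(1−ζ²)) = 23.2%.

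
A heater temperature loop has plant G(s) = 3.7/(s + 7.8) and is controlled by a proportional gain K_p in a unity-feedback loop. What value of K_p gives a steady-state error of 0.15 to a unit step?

For a type-0 loop with proportional control, e_ss = 1/(1 + K_p·G(0)).
G(0) = 0.4744. Require 1/(1 + K_p·0.4744) = 0.15, so 1 + 0.4744·K_p = 6.667.
K_p = (6.667 − 1)/0.4744 = 11.9.

K_p = 11.9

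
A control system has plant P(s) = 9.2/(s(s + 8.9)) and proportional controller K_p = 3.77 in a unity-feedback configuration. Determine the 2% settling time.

From 1 + K_pP(s) = 0: s² + 8.9s + 34.68 = 0 ⇒ ω_n = 5.889, ζ = 0.7556.
2% settling time T_s ≈ 4/(ζω_n) = 4/4.45 = 0.899 s.

T_s ≈ 0.899 s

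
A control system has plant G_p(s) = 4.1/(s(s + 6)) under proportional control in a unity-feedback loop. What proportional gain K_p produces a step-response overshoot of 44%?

From %OS = 100·exp(−πζ/√(1−ζ²)) = 44%, ζ = −ln(0.44)/√(π²+ln²(0.44)) = 0.2528.
Characteristic equation s² + 6s + 4.1K_p = 0 gives ζ = 6/(2√(4.1K_p)).
Setting ζ = 0.2528: √(4.1K_p) = 6/(2·0.2528) = 11.87, so K_p = 140.8/4.1 = 34.3.

K_p = 34.3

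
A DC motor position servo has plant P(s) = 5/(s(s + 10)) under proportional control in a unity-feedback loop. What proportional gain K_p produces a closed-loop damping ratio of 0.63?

Closed-loop characteristic equation: s² + 10s + K_p·5 = 0.
So ω_n = √(5K_p) and 2ζω_n = 10, giving ζ = 10/(2√(5K_p)).
Setting ζ = 0.63: √(5K_p) = 10/(2·0.63) = 7.937, so K_p = 62.99/5 = 12.6.

K_p = 12.6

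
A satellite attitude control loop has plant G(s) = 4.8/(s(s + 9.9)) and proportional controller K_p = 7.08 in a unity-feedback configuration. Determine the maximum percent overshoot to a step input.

0.641%

Closed-loop characteristic equation: s² + 9.9s + 33.98 = 0, so ω_n = 5.83 rad/s and ζ = 9.9/(2·5.83) = 0.8491.
%OS = 100·exp(−πζ/√(1−ζ²)) = 100·exp(−π·0.8491/√0.279) = 0.641%.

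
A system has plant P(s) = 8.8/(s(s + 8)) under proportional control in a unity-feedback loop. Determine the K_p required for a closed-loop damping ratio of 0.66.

K_p = 4.17

Closed-loop characteristic equation: s² + 8s + K_p·8.8 = 0.
So ω_n = √(8.8K_p) and 2ζω_n = 8, giving ζ = 8/(2√(8.8K_p)).
Setting ζ = 0.66: √(8.8K_p) = 8/(2·0.66) = 6.061, so K_p = 36.73/8.8 = 4.17.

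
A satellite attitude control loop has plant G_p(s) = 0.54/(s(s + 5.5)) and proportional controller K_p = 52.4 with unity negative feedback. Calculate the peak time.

T_p = 0.69 s

From 1 + K_pG_p(s) = 0: s² + 5.5s + 28.3 = 0 ⇒ ω_n = 5.319, ζ = 0.517.
Damped frequency ω_d = ω_n√(1−ζ²) = 4.553 rad/s, so peak time T_p = π/ω_d = 0.69 s.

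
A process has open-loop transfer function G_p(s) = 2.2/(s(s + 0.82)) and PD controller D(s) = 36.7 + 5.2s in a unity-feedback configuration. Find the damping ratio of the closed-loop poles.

ζ = 0.682

Forward path: (36.7 + 5.2s)·2.2/(s(s+0.82)). The closed-loop characteristic equation is s² + (0.82 + 2.2·5.2)s + 2.2·36.7 = 0.
That is s² + 12.26s + 80.74 = 0, so ω_n = 8.986 rad/s and ζ = 12.26/(2·8.986) = 0.6822.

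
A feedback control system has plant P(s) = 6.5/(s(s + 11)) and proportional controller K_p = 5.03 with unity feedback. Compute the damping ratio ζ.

With unity feedback the closed-loop characteristic equation is s² + 11s + 5.03·6.5 = s² + 11s + 32.7 = 0.
So ω_n² = 32.7 ⇒ ω_n = 5.718 rad/s, and ζ = 11/(2ω_n) = 0.962.

ζ = 0.962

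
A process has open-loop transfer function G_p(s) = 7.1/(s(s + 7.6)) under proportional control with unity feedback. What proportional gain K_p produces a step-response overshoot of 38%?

K_p = 23.5

From %OS = 100·exp(−πζ/√(1−ζ²)) = 38%, ζ = −ln(0.38)/√(π²+ln²(0.38)) = 0.2943.
Characteristic equation s² + 7.6s + 7.1K_p = 0 gives ζ = 7.6/(2√(7.1K_p)).
Setting ζ = 0.2943: √(7.1K_p) = 7.6/(2·0.2943) = 12.91, so K_p = 166.7/7.1 = 23.5.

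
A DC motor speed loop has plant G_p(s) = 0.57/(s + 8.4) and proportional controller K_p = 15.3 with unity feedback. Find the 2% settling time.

T_s ≈ 0.234 s

Closed-loop transfer function: T(s) = K_p·G_p(s)/(1 + K_p·G_p(s)) = 8.721/(s + 8.4 + 8.721) = 8.721/(s + 17.12).
Time constant τ = 1/17.12 = 0.05841 s, so the 2% settling time is about 4τ = 0.234 s.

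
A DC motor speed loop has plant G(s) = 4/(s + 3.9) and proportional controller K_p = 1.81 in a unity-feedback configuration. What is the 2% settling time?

T_s ≈ 0.359 s

Closed-loop transfer function: T(s) = K_p·G(s)/(1 + K_p·G(s)) = 7.24/(s + 3.9 + 7.24) = 7.24/(s + 11.14).
Time constant τ = 1/11.14 = 0.08977 s, so the 2% settling time is about 4τ = 0.359 s.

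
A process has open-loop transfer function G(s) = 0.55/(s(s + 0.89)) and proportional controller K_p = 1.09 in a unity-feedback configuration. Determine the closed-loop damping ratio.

1 + K_p·G(s) = 0 gives s² + 0.89s + 0.5995 = 0.
Matching s² + 2ζω_n s + ω_n²: ω_n = √0.5995 = 0.7743 rad/s and 2ζω_n = 0.89, so ζ = 0.89/(2·0.7743) = 0.575.

ζ = 0.575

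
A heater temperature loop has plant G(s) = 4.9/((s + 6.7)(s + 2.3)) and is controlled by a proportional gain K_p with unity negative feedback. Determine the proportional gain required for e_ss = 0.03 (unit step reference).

The loop is type 0, so e_ss(step) = 1/(1 + K_pos) with K_pos = K_p·G(0).
G(0) = 0.318. Require 1/(1 + K_p·0.318) = 0.03, so 1 + 0.318·K_p = 33.33.
K_p = (33.33 − 1)/0.318 = 102.

K_p = 102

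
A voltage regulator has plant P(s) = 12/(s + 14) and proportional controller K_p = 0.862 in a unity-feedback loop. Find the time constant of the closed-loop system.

τ = 0.0411 s

Closed-loop transfer function: T(s) = K_p·P(s)/(1 + K_p·P(s)) = 10.34/(s + 14 + 10.34) = 10.34/(s + 24.34).
Time constant τ = 1/24.34 = 0.0411 s.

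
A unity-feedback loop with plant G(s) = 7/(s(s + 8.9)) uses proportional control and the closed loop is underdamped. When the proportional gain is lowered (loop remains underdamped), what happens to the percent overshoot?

ζ = 8.9/(2√(7K_p)) rises as K_p falls; higher damping means less overshoot.

decrease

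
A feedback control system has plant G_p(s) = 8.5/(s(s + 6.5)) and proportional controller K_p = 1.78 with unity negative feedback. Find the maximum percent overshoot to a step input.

0.842%

The closed-loop denominator s² + 6.5s + 15.13 gives ω_n = √15.13 = 3.89 and ζ = 6.5/(2ω_n) = 0.8355.
%OS = 100·exp(−πζ/√(1−ζ²)) = 100·exp(−π·0.8355/√0.3019) = 0.842%.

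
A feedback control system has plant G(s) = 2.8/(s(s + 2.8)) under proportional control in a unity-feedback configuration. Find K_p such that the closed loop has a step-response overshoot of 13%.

From %OS = 100·exp(−πζ/√(1−ζ²)) = 13%, ζ = −ln(0.13)/√(π²+ln²(0.13)) = 0.5446.
Characteristic equation s² + 2.8s + 2.8K_p = 0 gives ζ = 2.8/(2√(2.8K_p)).
Setting ζ = 0.5446: √(2.8K_p) = 2.8/(2·0.5446) = 2.57, so K_p = 6.607/2.8 = 2.36.

K_p = 2.36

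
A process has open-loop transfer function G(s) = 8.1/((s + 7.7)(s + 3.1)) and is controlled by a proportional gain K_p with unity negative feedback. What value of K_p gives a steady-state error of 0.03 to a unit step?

K_p = 95.3

The loop is type 0, so e_ss(step) = 1/(1 + K_pos) with K_pos = K_p·G(0).
G(0) = 0.3393. Require 1/(1 + K_p·0.3393) = 0.03, so 1 + 0.3393·K_p = 33.33.
K_p = (33.33 − 1)/0.3393 = 95.3.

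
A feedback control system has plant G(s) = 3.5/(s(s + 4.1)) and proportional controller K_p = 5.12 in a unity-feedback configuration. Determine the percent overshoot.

17.6%

The closed-loop denominator s² + 4.1s + 17.92 gives ω_n = √17.92 = 4.233 and ζ = 4.1/(2ω_n) = 0.4843.
%OS = 100·exp(−πζ/√(1−ζ²)) = 100·exp(−π·0.4843/√0.7655) = 17.6%.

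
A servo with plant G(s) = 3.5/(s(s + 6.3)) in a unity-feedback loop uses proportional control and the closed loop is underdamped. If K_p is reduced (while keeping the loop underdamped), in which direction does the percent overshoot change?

ζ = 6.3/(2√(3.5K_p)) rises as K_p falls; higher damping means less overshoot.

decrease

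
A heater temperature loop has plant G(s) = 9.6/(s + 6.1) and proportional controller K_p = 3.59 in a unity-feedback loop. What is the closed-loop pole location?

Closed-loop transfer function: T(s) = K_p·G(s)/(1 + K_p·G(s)) = 34.46/(s + 6.1 + 34.46) = 34.46/(s + 40.56).
The closed-loop pole is at s = −40.56.

s = -40.56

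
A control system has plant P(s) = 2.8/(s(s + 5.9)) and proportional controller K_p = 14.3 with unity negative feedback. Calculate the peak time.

T_p = 0.561 s

From 1 + K_pP(s) = 0: s² + 5.9s + 40.04 = 0 ⇒ ω_n = 6.328, ζ = 0.4662.
Damped frequency ω_d = ω_n√(1−ζ²) = 5.598 rad/s, so peak time T_p = π/ω_d = 0.561 s.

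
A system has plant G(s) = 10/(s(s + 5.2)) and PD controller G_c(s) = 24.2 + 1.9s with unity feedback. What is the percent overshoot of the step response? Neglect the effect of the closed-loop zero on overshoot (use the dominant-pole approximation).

Forward path: (24.2 + 1.9s)·10/(s(s+5.2)). The closed-loop characteristic equation is s² + (5.2 + 10·1.9)s + 10·24.2 = 0.
That is s² + 24.2s + 242 = 0, so ω_n = 15.56 rad/s and ζ = 24.2/(2·15.56) = 0.7778.
%OS = 100·exp(−πζ/√(1−ζ²)) = 2.05%.

2.05%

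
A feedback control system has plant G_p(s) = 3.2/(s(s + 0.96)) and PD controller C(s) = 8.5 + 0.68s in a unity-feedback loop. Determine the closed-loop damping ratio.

Forward path: (8.5 + 0.68s)·3.2/(s(s+0.96)). The closed-loop characteristic equation is s² + (0.96 + 3.2·0.68)s + 3.2·8.5 = 0.
That is s² + 3.136s + 27.2 = 0, so ω_n = 5.215 rad/s and ζ = 3.136/(2·5.215) = 0.3007.

ζ = 0.301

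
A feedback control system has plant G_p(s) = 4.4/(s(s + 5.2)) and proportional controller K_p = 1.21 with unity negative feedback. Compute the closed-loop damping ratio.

The closed-loop denominator is s(s+5.2) + 1.21·4.4 = s² + 5.2s + 5.324.
Matching s² + 2ζω_n s + ω_n²: ω_n = √5.324 = 2.307 rad/s and 2ζω_n = 5.2, so ζ = 5.2/(2·2.307) = 1.13.

ζ = 1.13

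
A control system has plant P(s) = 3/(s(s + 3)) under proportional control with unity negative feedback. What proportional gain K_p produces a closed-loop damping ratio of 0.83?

K_p = 1.09

Closed-loop characteristic equation: s² + 3s + K_p·3 = 0.
So ω_n = √(3K_p) and 2ζω_n = 3, giving ζ = 3/(2√(3K_p)).
Setting ζ = 0.83: √(3K_p) = 3/(2·0.83) = 1.807, so K_p = 3.266/3 = 1.09.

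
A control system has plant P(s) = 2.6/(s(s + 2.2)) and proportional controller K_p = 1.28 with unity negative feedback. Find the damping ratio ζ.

ζ = 0.603

1 + K_p·P(s) = 0 gives s² + 2.2s + 3.328 = 0.
So ω_n² = 3.328 ⇒ ω_n = 1.824 rad/s, and ζ = 2.2/(2ω_n) = 0.603.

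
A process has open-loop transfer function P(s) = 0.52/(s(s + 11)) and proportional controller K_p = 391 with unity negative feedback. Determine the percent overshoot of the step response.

Closed-loop characteristic equation: s² + 11s + 203.3 = 0, so ω_n = 14.26 rad/s and ζ = 11/(2·14.26) = 0.3857.
%OS = 100·exp(−πζ/√(1−ζ²)) = 100·exp(−π·0.3857/√0.8512) = 26.9%.

26.9%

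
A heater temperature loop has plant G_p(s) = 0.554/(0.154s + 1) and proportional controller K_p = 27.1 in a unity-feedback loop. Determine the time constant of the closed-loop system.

Closed loop: T(s) = K_p·G_p/(1+K_p·G_p) = 15.01/(0.154s + 1 + 15.01), with pole at s = −(1 + 15.01)/0.154 = −104.
Closed-loop time constant τ = 1/104 = 0.00962 s.

τ = 0.00962 s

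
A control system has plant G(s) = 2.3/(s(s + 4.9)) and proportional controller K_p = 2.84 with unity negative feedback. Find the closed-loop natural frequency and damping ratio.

The closed-loop denominator is s(s+4.9) + 2.84·2.3 = s² + 4.9s + 6.532.
Matching s² + 2ζω_n s + ω_n²: ω_n = √6.532 = 2.556 rad/s and 2ζω_n = 4.9, so ζ = 4.9/(2·2.556) = 0.959.

ω_n = 2.56 rad/s, ζ = 0.959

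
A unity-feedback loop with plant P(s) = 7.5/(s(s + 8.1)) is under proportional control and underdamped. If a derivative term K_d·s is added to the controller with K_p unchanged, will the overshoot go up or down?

The derivative term adds K·K_d to the s-coefficient of the characteristic equation, raising 2ζω_n while ω_n is unchanged; ζ increases, so overshoot decreases.

decrease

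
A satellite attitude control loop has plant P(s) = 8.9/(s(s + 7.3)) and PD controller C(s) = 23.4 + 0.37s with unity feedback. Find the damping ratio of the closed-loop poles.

Forward path: (23.4 + 0.37s)·8.9/(s(s+7.3)). The closed-loop characteristic equation is s² + (7.3 + 8.9·0.37)s + 8.9·23.4 = 0.
That is s² + 10.59s + 208.3 = 0, so ω_n = 14.43 rad/s and ζ = 10.59/(2·14.43) = 0.367.

ζ = 0.367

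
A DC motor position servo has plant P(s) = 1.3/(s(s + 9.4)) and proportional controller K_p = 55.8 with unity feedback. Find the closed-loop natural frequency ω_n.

ω_n = 8.52 rad/s

The closed-loop denominator is s(s+9.4) + 55.8·1.3 = s² + 9.4s + 72.54.
So ω_n² = 72.54 ⇒ ω_n = 8.517 rad/s, and ζ = 9.4/(2ω_n) = 0.552.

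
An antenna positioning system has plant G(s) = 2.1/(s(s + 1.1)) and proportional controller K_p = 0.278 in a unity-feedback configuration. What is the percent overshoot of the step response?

From 1 + K_pG(s) = 0: s² + 1.1s + 0.5838 = 0 ⇒ ω_n = 0.7641, ζ = 0.7198.
%OS = 100·exp(−πζ/√(1−ζ²)) = 100·exp(−π·0.7198/√0.4818) = 3.85%.

3.85%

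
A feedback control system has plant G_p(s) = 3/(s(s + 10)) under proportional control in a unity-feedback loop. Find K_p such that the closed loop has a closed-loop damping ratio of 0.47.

K_p = 37.7

Closed-loop characteristic equation: s² + 10s + K_p·3 = 0.
So ω_n = √(3K_p) and 2ζω_n = 10, giving ζ = 10/(2√(3K_p)).
Setting ζ = 0.47: √(3K_p) = 10/(2·0.47) = 10.64, so K_p = 113.2/3 = 37.7.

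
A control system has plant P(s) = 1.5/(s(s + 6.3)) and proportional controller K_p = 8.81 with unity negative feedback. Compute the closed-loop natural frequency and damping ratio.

ω_n = 3.64 rad/s, ζ = 0.867

1 + K_p·P(s) = 0 gives s² + 6.3s + 13.21 = 0.
So ω_n² = 13.21 ⇒ ω_n = 3.635 rad/s, and ζ = 6.3/(2ω_n) = 0.867.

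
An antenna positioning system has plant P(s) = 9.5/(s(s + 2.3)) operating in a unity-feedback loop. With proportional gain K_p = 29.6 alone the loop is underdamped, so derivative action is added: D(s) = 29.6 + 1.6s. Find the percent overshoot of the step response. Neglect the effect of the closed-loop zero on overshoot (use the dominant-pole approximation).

14.6%

Forward path: (29.6 + 1.6s)·9.5/(s(s+2.3)). The closed-loop characteristic equation is s² + (2.3 + 9.5·1.6)s + 9.5·29.6 = 0.
That is s² + 17.5s + 281.2 = 0, so ω_n = 16.77 rad/s and ζ = 17.5/(2·16.77) = 0.5218.
%OS = 100·exp(−πζ/√(1−ζ²)) = 14.6%.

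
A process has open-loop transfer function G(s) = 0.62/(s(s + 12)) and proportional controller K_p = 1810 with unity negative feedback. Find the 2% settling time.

Closed-loop characteristic equation: s² + 12s + 1122 = 0, so ω_n = 33.5 rad/s and ζ = 12/(2·33.5) = 0.1791.
2% settling time T_s ≈ 4/(ζω_n) = 4/6 = 0.667 s.

T_s ≈ 0.667 s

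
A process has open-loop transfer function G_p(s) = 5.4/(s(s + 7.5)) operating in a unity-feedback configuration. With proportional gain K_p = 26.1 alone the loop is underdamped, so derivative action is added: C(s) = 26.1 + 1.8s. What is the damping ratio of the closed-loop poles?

ζ = 0.725

Forward path: (26.1 + 1.8s)·5.4/(s(s+7.5)). The closed-loop characteristic equation is s² + (7.5 + 5.4·1.8)s + 5.4·26.1 = 0.
That is s² + 17.22s + 140.9 = 0, so ω_n = 11.87 rad/s and ζ = 17.22/(2·11.87) = 0.7252.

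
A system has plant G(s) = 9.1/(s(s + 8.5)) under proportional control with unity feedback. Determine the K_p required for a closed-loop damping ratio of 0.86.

K_p = 2.68

Closed-loop characteristic equation: s² + 8.5s + K_p·9.1 = 0.
So ω_n = √(9.1K_p) and 2ζω_n = 8.5, giving ζ = 8.5/(2√(9.1K_p)).
Setting ζ = 0.86: √(9.1K_p) = 8.5/(2·0.86) = 4.942, so K_p = 24.42/9.1 = 2.68.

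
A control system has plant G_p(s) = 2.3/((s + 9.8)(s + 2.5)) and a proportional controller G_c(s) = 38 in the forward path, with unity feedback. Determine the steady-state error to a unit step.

0.219

The loop is type 0. Static position error constant K_pos = G_c(0)·G_p(0) = 38·0.09388 = 3.567.
Steady-state error to a unit step: e_ss = 1/(1+K_pos) = 1/4.567 = 0.219.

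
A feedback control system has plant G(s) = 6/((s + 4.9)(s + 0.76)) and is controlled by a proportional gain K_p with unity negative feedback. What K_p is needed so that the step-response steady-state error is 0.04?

Steady-state error for a unit step on this type-0 loop is 1/(1 + K_p·G(0)).
G(0) = 1.611. Require 1/(1 + K_p·1.611) = 0.04, so 1 + 1.611·K_p = 25.
K_p = (25 − 1)/1.611 = 14.9.

K_p = 14.9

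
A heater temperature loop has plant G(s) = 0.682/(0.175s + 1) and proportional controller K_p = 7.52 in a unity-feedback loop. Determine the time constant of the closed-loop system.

τ = 0.0286 s

Closed loop: T(s) = K_p·G/(1+K_p·G) = 5.129/(0.175s + 1 + 5.129), with pole at s = −(1 + 5.129)/0.175 = −35.02.
Closed-loop time constant τ = 1/35.02 = 0.0286 s.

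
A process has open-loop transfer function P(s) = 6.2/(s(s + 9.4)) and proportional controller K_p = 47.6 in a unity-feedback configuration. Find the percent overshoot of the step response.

40.9%

Closed-loop characteristic equation: s² + 9.4s + 295.1 = 0, so ω_n = 17.18 rad/s and ζ = 9.4/(2·17.18) = 0.2736.
%OS = 100·exp(−πζ/√(1−ζ²)) = 100·exp(−π·0.2736/√0.9251) = 40.9%.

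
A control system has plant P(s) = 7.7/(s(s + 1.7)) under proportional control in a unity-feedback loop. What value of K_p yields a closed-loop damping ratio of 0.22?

K_p = 1.94

Closed-loop characteristic equation: s² + 1.7s + K_p·7.7 = 0.
So ω_n = √(7.7K_p) and 2ζω_n = 1.7, giving ζ = 1.7/(2√(7.7K_p)).
Setting ζ = 0.22: √(7.7K_p) = 1.7/(2·0.22) = 3.864, so K_p = 14.93/7.7 = 1.94.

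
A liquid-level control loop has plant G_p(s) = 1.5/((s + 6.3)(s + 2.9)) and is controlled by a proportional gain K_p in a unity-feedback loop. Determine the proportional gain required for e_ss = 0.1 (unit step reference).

K_p = 110

The loop is type 0, so e_ss(step) = 1/(1 + K_pos) with K_pos = K_p·G_p(0).
G_p(0) = 0.0821. Require 1/(1 + K_p·0.0821) = 0.1, so 1 + 0.0821·K_p = 10.
K_p = (10 − 1)/0.0821 = 110.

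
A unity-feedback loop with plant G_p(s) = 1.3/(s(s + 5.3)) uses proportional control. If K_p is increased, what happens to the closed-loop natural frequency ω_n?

increase

ω_n = √(1.3·K_p), which grows with K_p.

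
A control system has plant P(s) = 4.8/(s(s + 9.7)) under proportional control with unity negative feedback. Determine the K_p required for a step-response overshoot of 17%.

From %OS = 100·exp(−πζ/√(1−ζ²)) = 17%, ζ = −ln(0.17)/√(π²+ln²(0.17)) = 0.4913.
Characteristic equation s² + 9.7s + 4.8K_p = 0 gives ζ = 9.7/(2√(4.8K_p)).
Setting ζ = 0.4913: √(4.8K_p) = 9.7/(2·0.4913) = 9.872, so K_p = 97.46/4.8 = 20.3.

K_p = 20.3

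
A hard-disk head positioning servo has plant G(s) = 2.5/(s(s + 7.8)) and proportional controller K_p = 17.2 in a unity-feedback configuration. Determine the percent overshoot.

9.79%

The closed-loop denominator s² + 7.8s + 43 gives ω_n = √43 = 6.557 and ζ = 7.8/(2ω_n) = 0.5947.
%OS = 100·exp(−πζ/√(1−ζ²)) = 100·exp(−π·0.5947/√0.6463) = 9.79%.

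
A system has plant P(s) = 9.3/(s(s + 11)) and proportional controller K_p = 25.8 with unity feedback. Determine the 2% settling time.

T_s ≈ 0.727 s

The closed-loop denominator s² + 11s + 239.9 gives ω_n = √239.9 = 15.49 and ζ = 11/(2ω_n) = 0.3551.
2% settling time T_s ≈ 4/(ζω_n) = 4/5.5 = 0.727 s.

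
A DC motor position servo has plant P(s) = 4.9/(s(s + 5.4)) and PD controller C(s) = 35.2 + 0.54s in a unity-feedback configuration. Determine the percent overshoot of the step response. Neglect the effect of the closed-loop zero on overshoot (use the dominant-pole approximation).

Forward path: (35.2 + 0.54s)·4.9/(s(s+5.4)). The closed-loop characteristic equation is s² + (5.4 + 4.9·0.54)s + 4.9·35.2 = 0.
That is s² + 8.046s + 172.5 = 0, so ω_n = 13.13 rad/s and ζ = 8.046/(2·13.13) = 0.3063.
%OS = 100·exp(−πζ/√(1−ζ²)) = 36.4%.

36.4%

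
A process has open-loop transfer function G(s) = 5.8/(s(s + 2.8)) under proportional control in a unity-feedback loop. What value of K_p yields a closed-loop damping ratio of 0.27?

K_p = 4.64

Closed-loop characteristic equation: s² + 2.8s + K_p·5.8 = 0.
So ω_n = √(5.8K_p) and 2ζω_n = 2.8, giving ζ = 2.8/(2√(5.8K_p)).
Setting ζ = 0.27: √(5.8K_p) = 2.8/(2·0.27) = 5.185, so K_p = 26.89/5.8 = 4.64.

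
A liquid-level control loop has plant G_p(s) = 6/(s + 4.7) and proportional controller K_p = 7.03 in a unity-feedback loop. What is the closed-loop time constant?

τ = 0.0213 s

Closed-loop transfer function: T(s) = K_p·G_p(s)/(1 + K_p·G_p(s)) = 42.18/(s + 4.7 + 42.18) = 42.18/(s + 46.88).
Time constant τ = 1/46.88 = 0.0213 s.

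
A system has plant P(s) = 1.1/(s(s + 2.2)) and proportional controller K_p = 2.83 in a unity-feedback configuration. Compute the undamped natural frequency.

ω_n = 1.76 rad/s

1 + K_p·P(s) = 0 gives s² + 2.2s + 3.113 = 0.
Matching s² + 2ζω_n s + ω_n²: ω_n = √3.113 = 1.764 rad/s and 2ζω_n = 2.2, so ζ = 2.2/(2·1.764) = 0.623.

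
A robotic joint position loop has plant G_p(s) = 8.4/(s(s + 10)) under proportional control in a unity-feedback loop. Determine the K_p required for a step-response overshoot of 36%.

From %OS = 100·exp(−πζ/√(1−ζ²)) = 36%, ζ = −ln(0.36)/√(π²+ln²(0.36)) = 0.3093.
Characteristic equation s² + 10s + 8.4K_p = 0 gives ζ = 10/(2√(8.4K_p)).
Setting ζ = 0.3093: √(8.4K_p) = 10/(2·0.3093) = 16.17, so K_p = 261.4/8.4 = 31.1.

K_p = 31.1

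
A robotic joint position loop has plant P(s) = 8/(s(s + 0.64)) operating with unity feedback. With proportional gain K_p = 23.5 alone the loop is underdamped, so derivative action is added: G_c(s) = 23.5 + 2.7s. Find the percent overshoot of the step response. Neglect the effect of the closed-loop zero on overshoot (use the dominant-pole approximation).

Forward path: (23.5 + 2.7s)·8/(s(s+0.64)). The closed-loop characteristic equation is s² + (0.64 + 8·2.7)s + 8·23.5 = 0.
That is s² + 22.24s + 188 = 0, so ω_n = 13.71 rad/s and ζ = 22.24/(2·13.71) = 0.811.
%OS = 100·exp(−πζ/√(1−ζ²)) = 1.28%.

1.28%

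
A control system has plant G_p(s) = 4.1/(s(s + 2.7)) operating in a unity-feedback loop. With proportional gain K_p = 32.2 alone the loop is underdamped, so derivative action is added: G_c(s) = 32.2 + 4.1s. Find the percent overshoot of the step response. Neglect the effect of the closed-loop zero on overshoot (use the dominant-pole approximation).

Forward path: (32.2 + 4.1s)·4.1/(s(s+2.7)). The closed-loop characteristic equation is s² + (2.7 + 4.1·4.1)s + 4.1·32.2 = 0.
That is s² + 19.51s + 132 = 0, so ω_n = 11.49 rad/s and ζ = 19.51/(2·11.49) = 0.849.
%OS = 100·exp(−πζ/√(1−ζ²)) = 0.642%.

0.642%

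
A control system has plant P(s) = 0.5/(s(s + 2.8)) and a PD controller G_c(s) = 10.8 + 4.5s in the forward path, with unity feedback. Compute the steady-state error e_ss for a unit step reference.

The open loop G_c(s)P(s) has a pole at the origin (type 1), so the static position error constant is infinite and e_ss = 1/(1+∞) = 0.

0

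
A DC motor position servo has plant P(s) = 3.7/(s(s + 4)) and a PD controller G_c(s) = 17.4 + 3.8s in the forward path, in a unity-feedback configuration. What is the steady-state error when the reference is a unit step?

The open loop G_c(s)P(s) has a pole at the origin (type 1), so the static position error constant is infinite and e_ss = 1/(1+∞) = 0.

0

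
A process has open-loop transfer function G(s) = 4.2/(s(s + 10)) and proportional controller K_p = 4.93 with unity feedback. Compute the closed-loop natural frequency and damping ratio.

1 + K_p·G(s) = 0 gives s² + 10s + 20.71 = 0.
So ω_n² = 20.71 ⇒ ω_n = 4.55 rad/s, and ζ = 10/(2ω_n) = 1.1.

ω_n = 4.55 rad/s, ζ = 1.1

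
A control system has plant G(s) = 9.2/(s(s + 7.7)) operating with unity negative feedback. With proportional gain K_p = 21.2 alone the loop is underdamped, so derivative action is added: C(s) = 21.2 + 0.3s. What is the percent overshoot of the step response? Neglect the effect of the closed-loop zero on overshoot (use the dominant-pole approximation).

Forward path: (21.2 + 0.3s)·9.2/(s(s+7.7)). The closed-loop characteristic equation is s² + (7.7 + 9.2·0.3)s + 9.2·21.2 = 0.
That is s² + 10.46s + 195 = 0, so ω_n = 13.97 rad/s and ζ = 10.46/(2·13.97) = 0.3745.
%OS = 100·exp(−πζ/√(1−ζ²)) = 28.1%.

28.1%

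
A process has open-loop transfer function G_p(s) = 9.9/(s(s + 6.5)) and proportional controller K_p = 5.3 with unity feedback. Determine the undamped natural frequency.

With unity feedback the closed-loop characteristic equation is s² + 6.5s + 5.3·9.9 = s² + 6.5s + 52.47 = 0.
So ω_n² = 52.47 ⇒ ω_n = 7.244 rad/s, and ζ = 6.5/(2ω_n) = 0.449.

ω_n = 7.24 rad/s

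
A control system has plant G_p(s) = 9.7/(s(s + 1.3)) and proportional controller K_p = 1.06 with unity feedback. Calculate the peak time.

The closed-loop denominator s² + 1.3s + 10.28 gives ω_n = √10.28 = 3.207 and ζ = 1.3/(2ω_n) = 0.2027.
Damped frequency ω_d = ω_n√(1−ζ²) = 3.14 rad/s, so peak time T_p = π/ω_d = 1 s.

T_p = 1 s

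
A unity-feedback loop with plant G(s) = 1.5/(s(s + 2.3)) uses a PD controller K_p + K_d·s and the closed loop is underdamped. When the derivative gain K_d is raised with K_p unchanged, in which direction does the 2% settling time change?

decrease

Characteristic equation s² + (2.3 + 1.5K_d)s + 1.5K_p = 0: raising K_d increases ζω_n = (2.3+1.5K_d)/2 while the loop stays underdamped, so T_s ≈ 4/(ζω_n) decreases.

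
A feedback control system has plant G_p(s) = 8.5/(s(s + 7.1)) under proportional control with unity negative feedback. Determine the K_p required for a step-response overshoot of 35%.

From %OS = 100·exp(−πζ/√(1−ζ²)) = 35%, ζ = −ln(0.35)/√(π²+ln²(0.35)) = 0.3169.
Characteristic equation s² + 7.1s + 8.5K_p = 0 gives ζ = 7.1/(2√(8.5K_p)).
Setting ζ = 0.3169: √(8.5K_p) = 7.1/(2·0.3169) = 11.2, so K_p = 125.5/8.5 = 14.8.

K_p = 14.8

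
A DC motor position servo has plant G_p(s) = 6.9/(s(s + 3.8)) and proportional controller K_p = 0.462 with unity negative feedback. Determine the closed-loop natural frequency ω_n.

With unity feedback the closed-loop characteristic equation is s² + 3.8s + 0.462·6.9 = s² + 3.8s + 3.188 = 0.
Matching s² + 2ζω_n s + ω_n²: ω_n = √3.188 = 1.785 rad/s and 2ζω_n = 3.8, so ζ = 3.8/(2·1.785) = 1.06.

ω_n = 1.79 rad/s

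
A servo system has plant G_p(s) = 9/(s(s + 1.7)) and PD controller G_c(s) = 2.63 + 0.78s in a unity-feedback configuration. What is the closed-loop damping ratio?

ζ = 0.896

Forward path: (2.63 + 0.78s)·9/(s(s+1.7)). The closed-loop characteristic equation is s² + (1.7 + 9·0.78)s + 9·2.63 = 0.
That is s² + 8.72s + 23.67 = 0, so ω_n = 4.865 rad/s and ζ = 8.72/(2·4.865) = 0.8962.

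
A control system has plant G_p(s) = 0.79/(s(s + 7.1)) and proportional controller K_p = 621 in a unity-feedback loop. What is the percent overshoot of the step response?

60%

From 1 + K_pG_p(s) = 0: s² + 7.1s + 490.6 = 0 ⇒ ω_n = 22.15, ζ = 0.1603.
%OS = 100·exp(−πζ/√(1−ζ²)) = 100·exp(−π·0.1603/√0.9743) = 60%.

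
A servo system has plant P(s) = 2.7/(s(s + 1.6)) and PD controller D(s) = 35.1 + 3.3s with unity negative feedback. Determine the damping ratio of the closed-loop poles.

Forward path: (35.1 + 3.3s)·2.7/(s(s+1.6)). The closed-loop characteristic equation is s² + (1.6 + 2.7·3.3)s + 2.7·35.1 = 0.
That is s² + 10.51s + 94.77 = 0, so ω_n = 9.735 rad/s and ζ = 10.51/(2·9.735) = 0.5398.

ζ = 0.54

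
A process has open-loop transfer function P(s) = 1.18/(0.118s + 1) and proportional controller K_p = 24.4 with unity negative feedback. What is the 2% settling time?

Closed loop: T(s) = K_p·P/(1+K_p·P) = 28.79/(0.118s + 1 + 28.79), with pole at s = −(1 + 28.79)/0.118 = −252.5.
τ = 1/252.5 = 0.003961 s, so 2% settling time ≈ 4τ = 0.0158 s.

T_s ≈ 0.0158 s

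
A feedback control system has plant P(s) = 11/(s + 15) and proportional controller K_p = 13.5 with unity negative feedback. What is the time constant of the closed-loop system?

τ = 0.00612 s

Closed-loop transfer function: T(s) = K_p·P(s)/(1 + K_p·P(s)) = 148.5/(s + 15 + 148.5) = 148.5/(s + 163.5).
Time constant τ = 1/163.5 = 0.00612 s.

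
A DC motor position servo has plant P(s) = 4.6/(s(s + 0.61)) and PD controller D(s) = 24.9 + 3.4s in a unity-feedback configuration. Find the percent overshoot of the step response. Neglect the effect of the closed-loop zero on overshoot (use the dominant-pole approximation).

2.56%

Forward path: (24.9 + 3.4s)·4.6/(s(s+0.61)). The closed-loop characteristic equation is s² + (0.61 + 4.6·3.4)s + 4.6·24.9 = 0.
That is s² + 16.25s + 114.5 = 0, so ω_n = 10.7 rad/s and ζ = 16.25/(2·10.7) = 0.7592.
%OS = 100·exp(−πζ/√(1−ζ²)) = 2.56%.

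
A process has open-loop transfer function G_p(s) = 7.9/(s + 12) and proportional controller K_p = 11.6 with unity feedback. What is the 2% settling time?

Closed-loop transfer function: T(s) = K_p·G_p(s)/(1 + K_p·G_p(s)) = 91.64/(s + 12 + 91.64) = 91.64/(s + 103.6).
Time constant τ = 1/103.6 = 0.009649 s, so the 2% settling time is about 4τ = 0.0386 s.

T_s ≈ 0.0386 s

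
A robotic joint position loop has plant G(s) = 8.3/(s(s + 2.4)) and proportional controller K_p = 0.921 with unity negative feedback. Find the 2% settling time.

The closed-loop denominator s² + 2.4s + 7.644 gives ω_n = √7.644 = 2.765 and ζ = 2.4/(2ω_n) = 0.434.
2% settling time T_s ≈ 4/(ζω_n) = 4/1.2 = 3.33 s.

T_s ≈ 3.33 s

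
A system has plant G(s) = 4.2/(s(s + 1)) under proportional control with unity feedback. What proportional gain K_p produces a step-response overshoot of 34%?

K_p = 0.564

From %OS = 100·exp(−πζ/√(1−ζ²)) = 34%, ζ = −ln(0.34)/√(π²+ln²(0.34)) = 0.3248.
Characteristic equation s² + 1s + 4.2K_p = 0 gives ζ = 1/(2√(4.2K_p)).
Setting ζ = 0.3248: √(4.2K_p) = 1/(2·0.3248) = 1.54, so K_p = 2.37/4.2 = 0.564.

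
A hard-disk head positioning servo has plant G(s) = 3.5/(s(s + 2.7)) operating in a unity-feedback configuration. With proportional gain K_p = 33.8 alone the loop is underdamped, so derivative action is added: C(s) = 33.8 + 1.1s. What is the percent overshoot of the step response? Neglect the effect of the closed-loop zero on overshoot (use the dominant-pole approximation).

Forward path: (33.8 + 1.1s)·3.5/(s(s+2.7)). The closed-loop characteristic equation is s² + (2.7 + 3.5·1.1)s + 3.5·33.8 = 0.
That is s² + 6.55s + 118.3 = 0, so ω_n = 10.88 rad/s and ζ = 6.55/(2·10.88) = 0.3011.
%OS = 100·exp(−πζ/√(1−ζ²)) = 37.1%.

37.1%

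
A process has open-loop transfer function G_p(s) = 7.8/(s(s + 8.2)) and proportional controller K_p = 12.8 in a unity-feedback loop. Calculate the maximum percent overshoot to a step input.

From 1 + K_pG_p(s) = 0: s² + 8.2s + 99.84 = 0 ⇒ ω_n = 9.992, ζ = 0.4103.
%OS = 100·exp(−πζ/√(1−ζ²)) = 100·exp(−π·0.4103/√0.8316) = 24.3%.

24.3%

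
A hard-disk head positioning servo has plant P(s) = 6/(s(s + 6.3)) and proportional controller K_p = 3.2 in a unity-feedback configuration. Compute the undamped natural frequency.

The closed-loop denominator is s(s+6.3) + 3.2·6 = s² + 6.3s + 19.2.
So ω_n² = 19.2 ⇒ ω_n = 4.382 rad/s, and ζ = 6.3/(2ω_n) = 0.719.

ω_n = 4.38 rad/s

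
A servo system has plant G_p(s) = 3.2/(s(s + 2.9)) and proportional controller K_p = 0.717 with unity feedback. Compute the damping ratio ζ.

ζ = 0.957

With unity feedback the closed-loop characteristic equation is s² + 2.9s + 0.717·3.2 = s² + 2.9s + 2.294 = 0.
So ω_n² = 2.294 ⇒ ω_n = 1.515 rad/s, and ζ = 2.9/(2ω_n) = 0.957.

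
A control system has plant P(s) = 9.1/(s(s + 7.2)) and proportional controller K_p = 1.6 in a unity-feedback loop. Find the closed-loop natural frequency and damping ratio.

1 + K_p·P(s) = 0 gives s² + 7.2s + 14.56 = 0.
So ω_n² = 14.56 ⇒ ω_n = 3.816 rad/s, and ζ = 7.2/(2ω_n) = 0.943.

ω_n = 3.82 rad/s, ζ = 0.943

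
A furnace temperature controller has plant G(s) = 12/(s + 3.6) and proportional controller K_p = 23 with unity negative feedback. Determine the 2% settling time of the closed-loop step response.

Closed-loop transfer function: T(s) = K_p·G(s)/(1 + K_p·G(s)) = 276/(s + 3.6 + 276) = 276/(s + 279.6).
Time constant τ = 1/279.6 = 0.003577 s, so the 2% settling time is about 4τ = 0.0143 s.

T_s ≈ 0.0143 s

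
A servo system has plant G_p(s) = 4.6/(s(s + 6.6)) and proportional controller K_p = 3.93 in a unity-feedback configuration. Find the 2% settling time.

Closed-loop characteristic equation: s² + 6.6s + 18.08 = 0, so ω_n = 4.252 rad/s and ζ = 6.6/(2·4.252) = 0.7761.
2% settling time T_s ≈ 4/(ζω_n) = 4/3.3 = 1.21 s.

T_s ≈ 1.21 s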